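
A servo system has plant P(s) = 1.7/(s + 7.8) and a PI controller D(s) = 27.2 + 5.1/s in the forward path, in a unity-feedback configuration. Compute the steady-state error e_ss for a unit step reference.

0

The open loop D(s)P(s) has a pole at the origin (type 1), so the static position error constant is infinite and e_ss = 1/(1+∞) = 0.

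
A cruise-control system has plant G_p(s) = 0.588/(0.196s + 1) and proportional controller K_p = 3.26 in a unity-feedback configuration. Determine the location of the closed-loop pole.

Closed loop: T(s) = K_p·G_p/(1+K_p·G_p) = 1.917/(0.196s + 1 + 1.917), with pole at s = −(1 + 1.917)/0.196 = −14.88.

s = -14.88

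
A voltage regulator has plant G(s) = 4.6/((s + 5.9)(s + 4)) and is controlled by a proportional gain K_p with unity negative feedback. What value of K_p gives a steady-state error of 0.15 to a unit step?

K_p = 29.1

Steady-state error for a unit step on this type-0 loop is 1/(1 + K_p·G(0)).
G(0) = 0.1949. Require 1/(1 + K_p·0.1949) = 0.15, so 1 + 0.1949·K_p = 6.667.
K_p = (6.667 − 1)/0.1949 = 29.1.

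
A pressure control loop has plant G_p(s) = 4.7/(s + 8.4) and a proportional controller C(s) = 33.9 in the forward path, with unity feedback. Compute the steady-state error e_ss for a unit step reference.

The loop is type 0. Static position error constant K_pos = C(0)·G_p(0) = 33.9·0.5595 = 18.97.
Steady-state error to a unit step: e_ss = 1/(1+K_pos) = 1/19.97 = 0.0501.

0.0501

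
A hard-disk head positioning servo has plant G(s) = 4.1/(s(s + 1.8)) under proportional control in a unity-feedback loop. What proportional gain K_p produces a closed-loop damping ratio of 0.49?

K_p = 0.823

Closed-loop characteristic equation: s² + 1.8s + K_p·4.1 = 0.
So ω_n = √(4.1K_p) and 2ζω_n = 1.8, giving ζ = 1.8/(2√(4.1K_p)).
Setting ζ = 0.49: √(4.1K_p) = 1.8/(2·0.49) = 1.837, so K_p = 3.374/4.1 = 0.823.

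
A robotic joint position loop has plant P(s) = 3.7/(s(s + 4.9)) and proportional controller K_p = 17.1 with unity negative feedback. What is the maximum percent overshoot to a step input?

36.2%

Closed-loop characteristic equation: s² + 4.9s + 63.27 = 0, so ω_n = 7.954 rad/s and ζ = 4.9/(2·7.954) = 0.308.
%OS = 100·exp(−πζ/√(1−ζ²)) = 100·exp(−π·0.308/√0.9051) = 36.2%.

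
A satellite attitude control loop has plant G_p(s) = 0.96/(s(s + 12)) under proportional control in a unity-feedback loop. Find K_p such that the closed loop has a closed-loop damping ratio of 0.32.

K_p = 366

Closed-loop characteristic equation: s² + 12s + K_p·0.96 = 0.
So ω_n = √(0.96K_p) and 2ζω_n = 12, giving ζ = 12/(2√(0.96K_p)).
Setting ζ = 0.32: √(0.96K_p) = 12/(2·0.32) = 18.75, so K_p = 351.6/0.96 = 366.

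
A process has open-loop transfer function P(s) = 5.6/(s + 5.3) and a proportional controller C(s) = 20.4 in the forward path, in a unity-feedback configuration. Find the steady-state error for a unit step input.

The loop is type 0. Static position error constant K_pos = C(0)·P(0) = 20.4·1.057 = 21.55.
Steady-state error to a unit step: e_ss = 1/(1+K_pos) = 1/22.55 = 0.0443.

0.0443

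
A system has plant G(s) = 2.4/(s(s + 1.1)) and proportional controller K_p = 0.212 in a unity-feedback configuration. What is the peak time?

From 1 + K_pG(s) = 0: s² + 1.1s + 0.5088 = 0 ⇒ ω_n = 0.7133, ζ = 0.7711.
Damped frequency ω_d = ω_n√(1−ζ²) = 0.4542 rad/s, so peak time T_p = π/ω_d = 6.92 s.

T_p = 6.92 s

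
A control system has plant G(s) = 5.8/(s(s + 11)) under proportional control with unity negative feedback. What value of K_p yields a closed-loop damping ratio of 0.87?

Closed-loop characteristic equation: s² + 11s + K_p·5.8 = 0.
So ω_n = √(5.8K_p) and 2ζω_n = 11, giving ζ = 11/(2√(5.8K_p)).
Setting ζ = 0.87: √(5.8K_p) = 11/(2·0.87) = 6.322, so K_p = 39.97/5.8 = 6.89.

K_p = 6.89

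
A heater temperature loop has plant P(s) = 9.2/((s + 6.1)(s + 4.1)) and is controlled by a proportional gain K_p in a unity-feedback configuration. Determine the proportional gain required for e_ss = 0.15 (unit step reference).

For a type-0 loop with proportional control, e_ss = 1/(1 + K_p·P(0)).
P(0) = 0.3679. Require 1/(1 + K_p·0.3679) = 0.15, so 1 + 0.3679·K_p = 6.667.
K_p = (6.667 − 1)/0.3679 = 15.4.

K_p = 15.4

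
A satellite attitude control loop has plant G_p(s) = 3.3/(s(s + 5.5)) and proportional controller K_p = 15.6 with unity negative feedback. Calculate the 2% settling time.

The closed-loop denominator s² + 5.5s + 51.48 gives ω_n = √51.48 = 7.175 and ζ = 5.5/(2ω_n) = 0.3833.
2% settling time T_s ≈ 4/(ζω_n) = 4/2.75 = 1.45 s.

T_s ≈ 1.45 s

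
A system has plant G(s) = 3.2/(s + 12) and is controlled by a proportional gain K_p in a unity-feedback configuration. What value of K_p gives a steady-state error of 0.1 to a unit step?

For a type-0 loop with proportional control, e_ss = 1/(1 + K_p·G(0)).
G(0) = 0.2667. Require 1/(1 + K_p·0.2667) = 0.1, so 1 + 0.2667·K_p = 10.
K_p = (10 − 1)/0.2667 = 33.8.

K_p = 33.8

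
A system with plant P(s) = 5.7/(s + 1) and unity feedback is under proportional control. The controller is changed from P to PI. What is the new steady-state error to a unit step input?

The integrator makes K_pos = lim_{s→0} C(s)G(s) infinite, so e_ss = 1/(1+K_pos) = 0.

0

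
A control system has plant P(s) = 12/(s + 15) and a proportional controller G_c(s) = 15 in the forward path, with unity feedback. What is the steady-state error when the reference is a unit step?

0.0769

The loop is type 0. Static position error constant K_pos = G_c(0)·P(0) = 15·0.8 = 12.
Steady-state error to a unit step: e_ss = 1/(1+K_pos) = 1/13 = 0.0769.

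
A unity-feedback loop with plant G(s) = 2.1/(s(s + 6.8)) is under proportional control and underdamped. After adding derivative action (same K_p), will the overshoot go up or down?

The derivative term adds K·K_d to the s-coefficient of the characteristic equation, raising 2ζω_n while ω_n is unchanged; ζ increases, so overshoot decreases.

decrease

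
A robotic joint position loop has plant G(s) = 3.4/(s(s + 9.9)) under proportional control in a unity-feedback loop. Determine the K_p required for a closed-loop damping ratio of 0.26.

K_p = 107

Closed-loop characteristic equation: s² + 9.9s + K_p·3.4 = 0.
So ω_n = √(3.4K_p) and 2ζω_n = 9.9, giving ζ = 9.9/(2√(3.4K_p)).
Setting ζ = 0.26: √(3.4K_p) = 9.9/(2·0.26) = 19.04, so K_p = 362.5/3.4 = 107.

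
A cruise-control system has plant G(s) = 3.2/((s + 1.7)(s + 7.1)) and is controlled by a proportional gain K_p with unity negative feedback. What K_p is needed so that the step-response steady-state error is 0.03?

K_p = 122

Steady-state error for a unit step on this type-0 loop is 1/(1 + K_p·G(0)).
G(0) = 0.2651. Require 1/(1 + K_p·0.2651) = 0.03, so 1 + 0.2651·K_p = 33.33.
K_p = (33.33 − 1)/0.2651 = 122.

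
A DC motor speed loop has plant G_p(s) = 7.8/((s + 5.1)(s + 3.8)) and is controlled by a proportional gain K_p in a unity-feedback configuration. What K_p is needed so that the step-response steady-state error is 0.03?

K_p = 80.3

The loop is type 0, so e_ss(step) = 1/(1 + K_pos) with K_pos = K_p·G_p(0).
G_p(0) = 0.4025. Require 1/(1 + K_p·0.4025) = 0.03, so 1 + 0.4025·K_p = 33.33.
K_p = (33.33 − 1)/0.4025 = 80.3.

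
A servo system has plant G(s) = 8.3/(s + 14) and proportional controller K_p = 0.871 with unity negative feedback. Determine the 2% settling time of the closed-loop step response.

Closed-loop transfer function: T(s) = K_p·G(s)/(1 + K_p·G(s)) = 7.229/(s + 14 + 7.229) = 7.229/(s + 21.23).
Time constant τ = 1/21.23 = 0.0471 s, so the 2% settling time is about 4τ = 0.188 s.

T_s ≈ 0.188 s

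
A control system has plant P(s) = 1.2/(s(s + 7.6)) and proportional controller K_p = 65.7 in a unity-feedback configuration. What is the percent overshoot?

From 1 + K_pP(s) = 0: s² + 7.6s + 78.84 = 0 ⇒ ω_n = 8.879, ζ = 0.428.
%OS = 100·exp(−πζ/√(1−ζ²)) = 100·exp(−π·0.428/√0.8168) = 22.6%.

22.6%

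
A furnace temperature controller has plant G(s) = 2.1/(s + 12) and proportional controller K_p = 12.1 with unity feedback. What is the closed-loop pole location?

s = -37.41

Closed-loop transfer function: T(s) = K_p·G(s)/(1 + K_p·G(s)) = 25.41/(s + 12 + 25.41) = 25.41/(s + 37.41).
The closed-loop pole is at s = −37.41.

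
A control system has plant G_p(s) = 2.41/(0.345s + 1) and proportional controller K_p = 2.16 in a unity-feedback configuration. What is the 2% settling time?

Closed loop: T(s) = K_p·G_p/(1+K_p·G_p) = 5.206/(0.345s + 1 + 5.206), with pole at s = −(1 + 5.206)/0.345 = −17.99.
τ = 1/17.99 = 0.05559 s, so 2% settling time ≈ 4τ = 0.222 s.

T_s ≈ 0.222 s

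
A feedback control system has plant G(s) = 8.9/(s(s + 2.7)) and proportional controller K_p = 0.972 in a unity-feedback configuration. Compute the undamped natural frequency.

The closed-loop denominator is s(s+2.7) + 0.972·8.9 = s² + 2.7s + 8.651.
Matching s² + 2ζω_n s + ω_n²: ω_n = √8.651 = 2.941 rad/s and 2ζω_n = 2.7, so ζ = 2.7/(2·2.941) = 0.459.

ω_n = 2.94 rad/s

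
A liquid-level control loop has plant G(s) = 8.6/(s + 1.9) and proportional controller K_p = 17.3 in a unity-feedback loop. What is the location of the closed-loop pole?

Closed-loop transfer function: T(s) = K_p·G(s)/(1 + K_p·G(s)) = 148.8/(s + 1.9 + 148.8) = 148.8/(s + 150.7).
The closed-loop pole is at s = −150.7.

s = -150.7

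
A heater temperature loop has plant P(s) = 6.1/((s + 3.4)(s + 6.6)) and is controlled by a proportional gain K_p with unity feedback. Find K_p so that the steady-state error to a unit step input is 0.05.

For a type-0 loop with proportional control, e_ss = 1/(1 + K_p·P(0)).
P(0) = 0.2718. Require 1/(1 + K_p·0.2718) = 0.05, so 1 + 0.2718·K_p = 20.
K_p = (20 − 1)/0.2718 = 69.9.

K_p = 69.9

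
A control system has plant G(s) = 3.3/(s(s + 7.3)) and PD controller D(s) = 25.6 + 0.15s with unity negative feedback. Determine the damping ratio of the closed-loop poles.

ζ = 0.424

Forward path: (25.6 + 0.15s)·3.3/(s(s+7.3)). The closed-loop characteristic equation is s² + (7.3 + 3.3·0.15)s + 3.3·25.6 = 0.
That is s² + 7.795s + 84.48 = 0, so ω_n = 9.191 rad/s and ζ = 7.795/(2·9.191) = 0.424.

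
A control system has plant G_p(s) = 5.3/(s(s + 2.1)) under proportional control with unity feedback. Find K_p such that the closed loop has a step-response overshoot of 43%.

From %OS = 100·exp(−πζ/√(1−ζ²)) = 43%, ζ = −ln(0.43)/√(π²+ln²(0.43)) = 0.2594.
Characteristic equation s² + 2.1s + 5.3K_p = 0 gives ζ = 2.1/(2√(5.3K_p)).
Setting ζ = 0.2594: √(5.3K_p) = 2.1/(2·0.2594) = 4.047, so K_p = 16.38/5.3 = 3.09.

K_p = 3.09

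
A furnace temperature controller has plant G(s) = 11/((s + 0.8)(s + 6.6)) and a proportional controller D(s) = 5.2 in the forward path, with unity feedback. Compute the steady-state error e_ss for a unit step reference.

0.0845

The loop is type 0. Static position error constant K_pos = D(0)·G(0) = 5.2·2.083 = 10.83.
Steady-state error to a unit step: e_ss = 1/(1+K_pos) = 1/11.83 = 0.0845.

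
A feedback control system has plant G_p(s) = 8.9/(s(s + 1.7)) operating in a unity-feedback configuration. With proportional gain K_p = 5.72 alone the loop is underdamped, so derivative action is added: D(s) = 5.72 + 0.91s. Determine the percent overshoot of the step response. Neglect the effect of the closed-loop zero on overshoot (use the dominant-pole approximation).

5.14%

Forward path: (5.72 + 0.91s)·8.9/(s(s+1.7)). The closed-loop characteristic equation is s² + (1.7 + 8.9·0.91)s + 8.9·5.72 = 0.
That is s² + 9.799s + 50.91 = 0, so ω_n = 7.135 rad/s and ζ = 9.799/(2·7.135) = 0.6867.
%OS = 100·exp(−πζ/√(1−ζ²)) = 5.14%.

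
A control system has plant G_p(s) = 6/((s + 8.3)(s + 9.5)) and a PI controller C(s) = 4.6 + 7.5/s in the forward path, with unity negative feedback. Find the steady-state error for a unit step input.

The open loop C(s)G_p(s) has a pole at the origin (type 1), so the static position error constant is infinite and e_ss = 1/(1+∞) = 0.

0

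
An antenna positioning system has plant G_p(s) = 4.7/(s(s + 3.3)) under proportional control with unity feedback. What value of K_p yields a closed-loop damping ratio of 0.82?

Closed-loop characteristic equation: s² + 3.3s + K_p·4.7 = 0.
So ω_n = √(4.7K_p) and 2ζω_n = 3.3, giving ζ = 3.3/(2√(4.7K_p)).
Setting ζ = 0.82: √(4.7K_p) = 3.3/(2·0.82) = 2.012, so K_p = 4.049/4.7 = 0.861.

K_p = 0.861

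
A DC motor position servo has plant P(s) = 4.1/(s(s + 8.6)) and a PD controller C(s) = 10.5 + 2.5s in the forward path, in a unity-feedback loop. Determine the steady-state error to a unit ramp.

0.2

The loop has one pole at the origin (type 1). Velocity error constant K_v = lim_{s→0} s·C(s)P(s) = 10.5·4.1/8.6 = 5.006.
Steady-state error to a unit ramp: e_ss = 1/K_v = 0.2.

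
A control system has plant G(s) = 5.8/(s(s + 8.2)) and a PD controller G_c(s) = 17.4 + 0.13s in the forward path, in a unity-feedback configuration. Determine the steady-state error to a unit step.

The open loop G_c(s)G(s) has a pole at the origin (type 1), so the static position error constant is infinite and e_ss = 1/(1+∞) = 0.

0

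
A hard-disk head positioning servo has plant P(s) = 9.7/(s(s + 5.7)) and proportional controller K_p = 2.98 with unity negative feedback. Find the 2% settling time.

From 1 + K_pP(s) = 0: s² + 5.7s + 28.91 = 0 ⇒ ω_n = 5.376, ζ = 0.5301.
2% settling time T_s ≈ 4/(ζω_n) = 4/2.85 = 1.4 s.

T_s ≈ 1.4 s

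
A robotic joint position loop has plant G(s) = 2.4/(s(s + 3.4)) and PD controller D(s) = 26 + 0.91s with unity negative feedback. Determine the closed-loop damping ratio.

ζ = 0.353

Forward path: (26 + 0.91s)·2.4/(s(s+3.4)). The closed-loop characteristic equation is s² + (3.4 + 2.4·0.91)s + 2.4·26 = 0.
That is s² + 5.584s + 62.4 = 0, so ω_n = 7.899 rad/s and ζ = 5.584/(2·7.899) = 0.3534.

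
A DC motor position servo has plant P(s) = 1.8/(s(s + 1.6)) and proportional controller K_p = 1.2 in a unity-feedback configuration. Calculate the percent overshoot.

Closed-loop characteristic equation: s² + 1.6s + 2.16 = 0, so ω_n = 1.47 rad/s and ζ = 1.6/(2·1.47) = 0.5443.
%OS = 100·exp(−πζ/√(1−ζ²)) = 100·exp(−π·0.5443/√0.7037) = 13%.

13%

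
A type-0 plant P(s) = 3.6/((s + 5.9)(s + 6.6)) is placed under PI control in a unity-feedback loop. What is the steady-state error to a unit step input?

The PI controller's integrator makes the forward path type 1, so e_ss to a step is zero.

0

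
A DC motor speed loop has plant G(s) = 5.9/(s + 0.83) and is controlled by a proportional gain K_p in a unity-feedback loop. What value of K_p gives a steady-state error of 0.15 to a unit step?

Steady-state error for a unit step on this type-0 loop is 1/(1 + K_p·G(0)).
G(0) = 7.108. Require 1/(1 + K_p·7.108) = 0.15, so 1 + 7.108·K_p = 6.667.
K_p = (6.667 − 1)/7.108 = 0.797.

K_p = 0.797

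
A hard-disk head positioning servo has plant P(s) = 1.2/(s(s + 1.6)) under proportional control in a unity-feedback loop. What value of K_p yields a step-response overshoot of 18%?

K_p = 2.32

From %OS = 100·exp(−πζ/√(1−ζ²)) = 18%, ζ = −ln(0.18)/√(π²+ln²(0.18)) = 0.4791.
Characteristic equation s² + 1.6s + 1.2K_p = 0 gives ζ = 1.6/(2√(1.2K_p)).
Setting ζ = 0.4791: √(1.2K_p) = 1.6/(2·0.4791) = 1.67, so K_p = 2.788/1.2 = 2.32.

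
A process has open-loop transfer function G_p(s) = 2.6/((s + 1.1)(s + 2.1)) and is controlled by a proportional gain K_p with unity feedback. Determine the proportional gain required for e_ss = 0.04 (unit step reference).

K_p = 21.3

Steady-state error for a unit step on this type-0 loop is 1/(1 + K_p·G_p(0)).
G_p(0) = 1.126. Require 1/(1 + K_p·1.126) = 0.04, so 1 + 1.126·K_p = 25.
K_p = (25 − 1)/1.126 = 21.3.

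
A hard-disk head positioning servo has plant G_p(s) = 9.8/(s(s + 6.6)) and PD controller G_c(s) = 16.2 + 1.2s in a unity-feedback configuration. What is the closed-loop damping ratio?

Forward path: (16.2 + 1.2s)·9.8/(s(s+6.6)). The closed-loop characteristic equation is s² + (6.6 + 9.8·1.2)s + 9.8·16.2 = 0.
That is s² + 18.36s + 158.8 = 0, so ω_n = 12.6 rad/s and ζ = 18.36/(2·12.6) = 0.7286.

ζ = 0.729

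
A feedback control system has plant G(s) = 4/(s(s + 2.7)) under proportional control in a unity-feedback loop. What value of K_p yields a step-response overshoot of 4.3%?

From %OS = 100·exp(−πζ/√(1−ζ²)) = 4.3%, ζ = −ln(0.043)/√(π²+ln²(0.043)) = 0.7077.
Characteristic equation s² + 2.7s + 4K_p = 0 gives ζ = 2.7/(2√(4K_p)).
Setting ζ = 0.7077: √(4K_p) = 2.7/(2·0.7077) = 1.908, so K_p = 3.639/4 = 0.91.

K_p = 0.91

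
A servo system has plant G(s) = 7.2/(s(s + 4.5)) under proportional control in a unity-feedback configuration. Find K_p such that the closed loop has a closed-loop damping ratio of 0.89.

Closed-loop characteristic equation: s² + 4.5s + K_p·7.2 = 0.
So ω_n = √(7.2K_p) and 2ζω_n = 4.5, giving ζ = 4.5/(2√(7.2K_p)).
Setting ζ = 0.89: √(7.2K_p) = 4.5/(2·0.89) = 2.528, so K_p = 6.391/7.2 = 0.888.

K_p = 0.888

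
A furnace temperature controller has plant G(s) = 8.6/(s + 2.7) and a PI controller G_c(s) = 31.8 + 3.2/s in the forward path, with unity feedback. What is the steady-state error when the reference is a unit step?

The open loop G_c(s)G(s) has a pole at the origin (type 1), so the static position error constant is infinite and e_ss = 1/(1+∞) = 0.

0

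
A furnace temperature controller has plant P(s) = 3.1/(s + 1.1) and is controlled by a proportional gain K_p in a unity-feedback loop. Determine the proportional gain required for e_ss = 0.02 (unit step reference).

The loop is type 0, so e_ss(step) = 1/(1 + K_pos) with K_pos = K_p·P(0).
P(0) = 2.818. Require 1/(1 + K_p·2.818) = 0.02, so 1 + 2.818·K_p = 50.
K_p = (50 − 1)/2.818 = 17.4.

K_p = 17.4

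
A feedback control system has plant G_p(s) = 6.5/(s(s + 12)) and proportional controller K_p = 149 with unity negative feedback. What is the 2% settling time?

T_s ≈ 0.667 s

The closed-loop denominator s² + 12s + 968.5 gives ω_n = √968.5 = 31.12 and ζ = 12/(2ω_n) = 0.1928.
2% settling time T_s ≈ 4/(ζω_n) = 4/6 = 0.667 s.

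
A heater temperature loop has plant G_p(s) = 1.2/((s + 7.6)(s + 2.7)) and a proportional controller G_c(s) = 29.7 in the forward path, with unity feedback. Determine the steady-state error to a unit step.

0.365

The loop is type 0. Static position error constant K_pos = G_c(0)·G_p(0) = 29.7·0.05848 = 1.737.
Steady-state error to a unit step: e_ss = 1/(1+K_pos) = 1/2.737 = 0.365.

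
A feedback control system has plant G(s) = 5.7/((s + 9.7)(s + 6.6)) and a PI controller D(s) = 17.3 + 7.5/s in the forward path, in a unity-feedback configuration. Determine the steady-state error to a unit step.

The open loop D(s)G(s) has a pole at the origin (type 1), so the static position error constant is infinite and e_ss = 1/(1+∞) = 0.

0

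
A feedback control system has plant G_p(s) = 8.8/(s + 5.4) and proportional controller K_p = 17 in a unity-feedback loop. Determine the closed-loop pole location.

s = -155

Closed-loop transfer function: T(s) = K_p·G_p(s)/(1 + K_p·G_p(s)) = 149.6/(s + 5.4 + 149.6) = 149.6/(s + 155).
The closed-loop pole is at s = −155.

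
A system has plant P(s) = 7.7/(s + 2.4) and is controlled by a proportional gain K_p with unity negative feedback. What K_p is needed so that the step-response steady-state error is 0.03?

K_p = 10.1

For a type-0 loop with proportional control, e_ss = 1/(1 + K_p·P(0)).
P(0) = 3.208. Require 1/(1 + K_p·3.208) = 0.03, so 1 + 3.208·K_p = 33.33.
K_p = (33.33 − 1)/3.208 = 10.1.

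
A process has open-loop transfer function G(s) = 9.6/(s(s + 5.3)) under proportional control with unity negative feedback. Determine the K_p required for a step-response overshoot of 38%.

From %OS = 100·exp(−πζ/√(1−ζ²)) = 38%, ζ = −ln(0.38)/√(π²+ln²(0.38)) = 0.2943.
Characteristic equation s² + 5.3s + 9.6K_p = 0 gives ζ = 5.3/(2√(9.6K_p)).
Setting ζ = 0.2943: √(9.6K_p) = 5.3/(2·0.2943) = 9.003, so K_p = 81.05/9.6 = 8.44.

K_p = 8.44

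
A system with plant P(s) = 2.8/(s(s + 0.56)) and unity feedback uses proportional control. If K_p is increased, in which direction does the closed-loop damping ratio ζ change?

decrease

ζ = 0.56/(2√(2.8K_p)); increasing K_p raises the denominator, so ζ falls.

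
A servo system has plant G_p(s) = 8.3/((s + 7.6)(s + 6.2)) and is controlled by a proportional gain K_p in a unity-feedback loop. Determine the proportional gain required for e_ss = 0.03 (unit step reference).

Steady-state error for a unit step on this type-0 loop is 1/(1 + K_p·G_p(0)).
G_p(0) = 0.1761. Require 1/(1 + K_p·0.1761) = 0.03, so 1 + 0.1761·K_p = 33.33.
K_p = (33.33 − 1)/0.1761 = 184.

K_p = 184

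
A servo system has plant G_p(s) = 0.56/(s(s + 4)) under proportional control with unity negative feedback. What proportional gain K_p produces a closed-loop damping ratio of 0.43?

Closed-loop characteristic equation: s² + 4s + K_p·0.56 = 0.
So ω_n = √(0.56K_p) and 2ζω_n = 4, giving ζ = 4/(2√(0.56K_p)).
Setting ζ = 0.43: √(0.56K_p) = 4/(2·0.43) = 4.651, so K_p = 21.63/0.56 = 38.6.

K_p = 38.6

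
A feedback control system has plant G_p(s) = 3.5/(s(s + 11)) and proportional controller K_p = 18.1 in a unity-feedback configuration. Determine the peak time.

T_p = 0.546 s

Closed-loop characteristic equation: s² + 11s + 63.35 = 0, so ω_n = 7.959 rad/s and ζ = 11/(2·7.959) = 0.691.
Damped frequency ω_d = ω_n√(1−ζ²) = 5.753 rad/s, so peak time T_p = π/ω_d = 0.546 s.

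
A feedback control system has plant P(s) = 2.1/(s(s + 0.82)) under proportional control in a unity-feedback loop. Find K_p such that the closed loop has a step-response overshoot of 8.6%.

K_p = 0.211

From %OS = 100·exp(−πζ/√(1−ζ²)) = 8.6%, ζ = −ln(0.086)/√(π²+ln²(0.086)) = 0.6155.
Characteristic equation s² + 0.82s + 2.1K_p = 0 gives ζ = 0.82/(2√(2.1K_p)).
Setting ζ = 0.6155: √(2.1K_p) = 0.82/(2·0.6155) = 0.6661, so K_p = 0.4437/2.1 = 0.211.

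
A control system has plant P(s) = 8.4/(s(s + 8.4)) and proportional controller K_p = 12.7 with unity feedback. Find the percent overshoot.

From 1 + K_pP(s) = 0: s² + 8.4s + 106.7 = 0 ⇒ ω_n = 10.33, ζ = 0.4066.
%OS = 100·exp(−πζ/√(1−ζ²)) = 100·exp(−π·0.4066/√0.8346) = 24.7%.

24.7%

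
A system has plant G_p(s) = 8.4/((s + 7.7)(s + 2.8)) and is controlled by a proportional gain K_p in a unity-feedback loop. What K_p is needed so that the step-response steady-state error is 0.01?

K_p = 254

For a type-0 loop with proportional control, e_ss = 1/(1 + K_p·G_p(0)).
G_p(0) = 0.3896. Require 1/(1 + K_p·0.3896) = 0.01, so 1 + 0.3896·K_p = 100.
K_p = (100 − 1)/0.3896 = 254.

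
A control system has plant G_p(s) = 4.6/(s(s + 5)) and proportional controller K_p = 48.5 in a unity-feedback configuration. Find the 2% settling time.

From 1 + K_pG_p(s) = 0: s² + 5s + 223.1 = 0 ⇒ ω_n = 14.94, ζ = 0.1674.
2% settling time T_s ≈ 4/(ζω_n) = 4/2.5 = 1.6 s.

T_s ≈ 1.6 s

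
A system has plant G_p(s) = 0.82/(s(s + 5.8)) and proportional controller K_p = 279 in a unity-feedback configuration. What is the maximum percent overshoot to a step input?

Closed-loop characteristic equation: s² + 5.8s + 228.8 = 0, so ω_n = 15.13 rad/s and ζ = 5.8/(2·15.13) = 0.1917.
%OS = 100·exp(−πζ/√(1−ζ²)) = 100·exp(−π·0.1917/√0.9632) = 54.1%.

54.1%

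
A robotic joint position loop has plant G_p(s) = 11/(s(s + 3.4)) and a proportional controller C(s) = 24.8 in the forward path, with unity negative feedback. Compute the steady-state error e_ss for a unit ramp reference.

0.0125

The loop has one pole at the origin (type 1). Velocity error constant K_v = lim_{s→0} s·C(s)G_p(s) = 24.8·11/3.4 = 80.24.
Steady-state error to a unit ramp: e_ss = 1/K_v = 0.0125.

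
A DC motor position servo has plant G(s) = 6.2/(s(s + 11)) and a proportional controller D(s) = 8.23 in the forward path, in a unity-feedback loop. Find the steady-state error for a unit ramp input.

The loop has one pole at the origin (type 1). Velocity error constant K_v = lim_{s→0} s·D(s)G(s) = 8.23·6.2/11 = 4.639.
Steady-state error to a unit ramp: e_ss = 1/K_v = 0.216.

0.216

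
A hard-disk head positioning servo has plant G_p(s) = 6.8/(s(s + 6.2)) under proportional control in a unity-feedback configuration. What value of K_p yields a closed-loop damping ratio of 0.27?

K_p = 19.4

Closed-loop characteristic equation: s² + 6.2s + K_p·6.8 = 0.
So ω_n = √(6.8K_p) and 2ζω_n = 6.2, giving ζ = 6.2/(2√(6.8K_p)).
Setting ζ = 0.27: √(6.8K_p) = 6.2/(2·0.27) = 11.48, so K_p = 131.8/6.8 = 19.4.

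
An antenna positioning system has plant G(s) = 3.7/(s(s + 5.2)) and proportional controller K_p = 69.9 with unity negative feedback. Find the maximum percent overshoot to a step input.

From 1 + K_pG(s) = 0: s² + 5.2s + 258.6 = 0 ⇒ ω_n = 16.08, ζ = 0.1617.
%OS = 100·exp(−πζ/√(1−ζ²)) = 100·exp(−π·0.1617/√0.9739) = 59.8%.

59.8%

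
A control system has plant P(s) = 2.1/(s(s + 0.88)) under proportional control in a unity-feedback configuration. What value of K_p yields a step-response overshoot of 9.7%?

K_p = 0.259

From %OS = 100·exp(−πζ/√(1−ζ²)) = 9.7%, ζ = −ln(0.097)/√(π²+ln²(0.097)) = 0.5962.
Characteristic equation s² + 0.88s + 2.1K_p = 0 gives ζ = 0.88/(2√(2.1K_p)).
Setting ζ = 0.5962: √(2.1K_p) = 0.88/(2·0.5962) = 0.738, so K_p = 0.5446/2.1 = 0.259.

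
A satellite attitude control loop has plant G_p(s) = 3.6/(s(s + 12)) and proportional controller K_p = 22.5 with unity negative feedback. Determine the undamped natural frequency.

ω_n = 9 rad/s

The closed-loop denominator is s(s+12) + 22.5·3.6 = s² + 12s + 81.
Matching s² + 2ζω_n s + ω_n²: ω_n = √81 = 9 rad/s and 2ζω_n = 12, so ζ = 12/(2·9) = 0.667.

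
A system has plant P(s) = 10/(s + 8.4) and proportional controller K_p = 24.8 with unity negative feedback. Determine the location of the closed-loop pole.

s = -256.4

Closed-loop transfer function: T(s) = K_p·P(s)/(1 + K_p·P(s)) = 248/(s + 8.4 + 248) = 248/(s + 256.4).
The closed-loop pole is at s = −256.4.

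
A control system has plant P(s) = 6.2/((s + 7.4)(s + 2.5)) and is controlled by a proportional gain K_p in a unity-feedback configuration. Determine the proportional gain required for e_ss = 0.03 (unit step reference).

K_p = 96.5

Steady-state error for a unit step on this type-0 loop is 1/(1 + K_p·P(0)).
P(0) = 0.3351. Require 1/(1 + K_p·0.3351) = 0.03, so 1 + 0.3351·K_p = 33.33.
K_p = (33.33 − 1)/0.3351 = 96.5.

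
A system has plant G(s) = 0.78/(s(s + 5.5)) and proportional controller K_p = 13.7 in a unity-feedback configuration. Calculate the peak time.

Closed-loop characteristic equation: s² + 5.5s + 10.69 = 0, so ω_n = 3.269 rad/s and ζ = 5.5/(2·3.269) = 0.8413.
Damped frequency ω_d = ω_n√(1−ζ²) = 1.767 rad/s, so peak time T_p = π/ω_d = 1.78 s.

T_p = 1.78 s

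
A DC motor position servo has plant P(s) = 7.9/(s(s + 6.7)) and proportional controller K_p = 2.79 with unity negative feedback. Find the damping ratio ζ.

1 + K_p·P(s) = 0 gives s² + 6.7s + 22.04 = 0.
So ω_n² = 22.04 ⇒ ω_n = 4.695 rad/s, and ζ = 6.7/(2ω_n) = 0.714.

ζ = 0.714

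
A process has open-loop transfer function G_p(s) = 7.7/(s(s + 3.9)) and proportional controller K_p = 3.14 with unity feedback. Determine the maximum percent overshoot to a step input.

From 1 + K_pG_p(s) = 0: s² + 3.9s + 24.18 = 0 ⇒ ω_n = 4.917, ζ = 0.3966.
%OS = 100·exp(−πζ/√(1−ζ²)) = 100·exp(−π·0.3966/√0.8427) = 25.7%.

25.7%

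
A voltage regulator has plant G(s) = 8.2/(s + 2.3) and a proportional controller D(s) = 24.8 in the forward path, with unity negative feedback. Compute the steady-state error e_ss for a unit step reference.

The loop is type 0. Static position error constant K_pos = D(0)·G(0) = 24.8·3.565 = 88.42.
Steady-state error to a unit step: e_ss = 1/(1+K_pos) = 1/89.42 = 0.0112.

0.0112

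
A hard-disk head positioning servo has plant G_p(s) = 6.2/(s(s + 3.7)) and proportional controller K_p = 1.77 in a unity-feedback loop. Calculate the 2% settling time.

The closed-loop denominator s² + 3.7s + 10.97 gives ω_n = √10.97 = 3.313 and ζ = 3.7/(2ω_n) = 0.5585.
2% settling time T_s ≈ 4/(ζω_n) = 4/1.85 = 2.16 s.

T_s ≈ 2.16 s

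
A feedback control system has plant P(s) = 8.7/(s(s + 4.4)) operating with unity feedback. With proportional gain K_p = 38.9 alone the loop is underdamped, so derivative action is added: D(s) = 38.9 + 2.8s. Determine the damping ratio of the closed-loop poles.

Forward path: (38.9 + 2.8s)·8.7/(s(s+4.4)). The closed-loop characteristic equation is s² + (4.4 + 8.7·2.8)s + 8.7·38.9 = 0.
That is s² + 28.76s + 338.4 = 0, so ω_n = 18.4 rad/s and ζ = 28.76/(2·18.4) = 0.7817.

ζ = 0.782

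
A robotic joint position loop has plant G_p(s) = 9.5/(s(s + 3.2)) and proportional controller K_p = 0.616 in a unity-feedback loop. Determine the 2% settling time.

T_s ≈ 2.5 s

From 1 + K_pG_p(s) = 0: s² + 3.2s + 5.852 = 0 ⇒ ω_n = 2.419, ζ = 0.6614.
2% settling time T_s ≈ 4/(ζω_n) = 4/1.6 = 2.5 s.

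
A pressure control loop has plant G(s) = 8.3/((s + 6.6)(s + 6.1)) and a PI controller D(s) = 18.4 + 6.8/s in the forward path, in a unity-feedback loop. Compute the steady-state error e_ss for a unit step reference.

0

The open loop D(s)G(s) has a pole at the origin (type 1), so the static position error constant is infinite and e_ss = 1/(1+∞) = 0.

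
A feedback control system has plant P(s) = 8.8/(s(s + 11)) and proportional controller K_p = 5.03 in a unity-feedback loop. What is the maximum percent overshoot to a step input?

From 1 + K_pP(s) = 0: s² + 11s + 44.26 = 0 ⇒ ω_n = 6.653, ζ = 0.8267.
%OS = 100·exp(−πζ/√(1−ζ²)) = 100·exp(−π·0.8267/√0.3166) = 0.99%.

0.99%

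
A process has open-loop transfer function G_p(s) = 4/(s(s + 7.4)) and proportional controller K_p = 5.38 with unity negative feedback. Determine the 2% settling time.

From 1 + K_pG_p(s) = 0: s² + 7.4s + 21.52 = 0 ⇒ ω_n = 4.639, ζ = 0.7976.
2% settling time T_s ≈ 4/(ζω_n) = 4/3.7 = 1.08 s.

T_s ≈ 1.08 s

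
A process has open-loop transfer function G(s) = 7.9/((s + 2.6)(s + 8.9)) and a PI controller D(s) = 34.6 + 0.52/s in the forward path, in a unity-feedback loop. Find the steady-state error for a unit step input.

The open loop D(s)G(s) has a pole at the origin (type 1), so the static position error constant is infinite and e_ss = 1/(1+∞) = 0.

0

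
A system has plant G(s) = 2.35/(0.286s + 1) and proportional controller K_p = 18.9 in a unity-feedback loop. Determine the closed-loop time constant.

τ = 0.0063 s

Closed loop: T(s) = K_p·G/(1+K_p·G) = 44.41/(0.286s + 1 + 44.41), with pole at s = −(1 + 44.41)/0.286 = −158.8.
Closed-loop time constant τ = 1/158.8 = 0.0063 s.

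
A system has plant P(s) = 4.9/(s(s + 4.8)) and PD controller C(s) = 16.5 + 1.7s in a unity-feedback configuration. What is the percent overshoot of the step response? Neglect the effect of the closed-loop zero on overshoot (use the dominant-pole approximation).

3.48%

Forward path: (16.5 + 1.7s)·4.9/(s(s+4.8)). The closed-loop characteristic equation is s² + (4.8 + 4.9·1.7)s + 4.9·16.5 = 0.
That is s² + 13.13s + 80.85 = 0, so ω_n = 8.992 rad/s and ζ = 13.13/(2·8.992) = 0.7301.
%OS = 100·exp(−πζ/√(1−ζ²)) = 3.48%.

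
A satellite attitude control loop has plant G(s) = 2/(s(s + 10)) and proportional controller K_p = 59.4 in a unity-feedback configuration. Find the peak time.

From 1 + K_pG(s) = 0: s² + 10s + 118.8 = 0 ⇒ ω_n = 10.9, ζ = 0.4587.
Damped frequency ω_d = ω_n√(1−ζ²) = 9.685 rad/s, so peak time T_p = π/ω_d = 0.324 s.

T_p = 0.324 s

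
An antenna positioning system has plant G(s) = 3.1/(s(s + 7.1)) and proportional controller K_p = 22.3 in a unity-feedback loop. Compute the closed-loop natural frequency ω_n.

1 + K_p·G(s) = 0 gives s² + 7.1s + 69.13 = 0.
So ω_n² = 69.13 ⇒ ω_n = 8.314 rad/s, and ζ = 7.1/(2ω_n) = 0.427.

ω_n = 8.31 rad/s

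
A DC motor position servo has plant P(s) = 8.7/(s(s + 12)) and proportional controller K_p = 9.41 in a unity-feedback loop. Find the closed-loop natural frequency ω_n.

With unity feedback the closed-loop characteristic equation is s² + 12s + 9.41·8.7 = s² + 12s + 81.87 = 0.
So ω_n² = 81.87 ⇒ ω_n = 9.048 rad/s, and ζ = 12/(2ω_n) = 0.663.

ω_n = 9.05 rad/s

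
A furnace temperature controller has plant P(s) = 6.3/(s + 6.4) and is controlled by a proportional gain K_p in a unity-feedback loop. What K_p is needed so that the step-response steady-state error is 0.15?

K_p = 5.76

The loop is type 0, so e_ss(step) = 1/(1 + K_pos) with K_pos = K_p·P(0).
P(0) = 0.9844. Require 1/(1 + K_p·0.9844) = 0.15, so 1 + 0.9844·K_p = 6.667.
K_p = (6.667 − 1)/0.9844 = 5.76.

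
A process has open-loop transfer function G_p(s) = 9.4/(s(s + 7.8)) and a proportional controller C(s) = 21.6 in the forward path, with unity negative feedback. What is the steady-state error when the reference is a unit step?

The open loop C(s)G_p(s) has a pole at the origin (type 1), so the static position error constant is infinite and e_ss = 1/(1+∞) = 0.

0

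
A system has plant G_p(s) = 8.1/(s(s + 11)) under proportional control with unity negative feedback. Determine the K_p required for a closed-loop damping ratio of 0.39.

Closed-loop characteristic equation: s² + 11s + K_p·8.1 = 0.
So ω_n = √(8.1K_p) and 2ζω_n = 11, giving ζ = 11/(2√(8.1K_p)).
Setting ζ = 0.39: √(8.1K_p) = 11/(2·0.39) = 14.1, so K_p = 198.9/8.1 = 24.6.

K_p = 24.6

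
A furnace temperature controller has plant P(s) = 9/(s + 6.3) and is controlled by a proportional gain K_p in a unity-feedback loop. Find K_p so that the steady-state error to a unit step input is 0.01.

K_p = 69.3

Steady-state error for a unit step on this type-0 loop is 1/(1 + K_p·P(0)).
P(0) = 1.429. Require 1/(1 + K_p·1.429) = 0.01, so 1 + 1.429·K_p = 100.
K_p = (100 − 1)/1.429 = 69.3.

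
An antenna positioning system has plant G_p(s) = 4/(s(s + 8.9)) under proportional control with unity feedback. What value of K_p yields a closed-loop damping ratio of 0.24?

Closed-loop characteristic equation: s² + 8.9s + K_p·4 = 0.
So ω_n = √(4K_p) and 2ζω_n = 8.9, giving ζ = 8.9/(2√(4K_p)).
Setting ζ = 0.24: √(4K_p) = 8.9/(2·0.24) = 18.54, so K_p = 343.8/4 = 85.9.

K_p = 85.9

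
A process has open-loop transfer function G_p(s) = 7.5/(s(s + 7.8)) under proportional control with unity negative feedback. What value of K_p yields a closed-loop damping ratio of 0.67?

K_p = 4.52

Closed-loop characteristic equation: s² + 7.8s + K_p·7.5 = 0.
So ω_n = √(7.5K_p) and 2ζω_n = 7.8, giving ζ = 7.8/(2√(7.5K_p)).
Setting ζ = 0.67: √(7.5K_p) = 7.8/(2·0.67) = 5.821, so K_p = 33.88/7.5 = 4.52.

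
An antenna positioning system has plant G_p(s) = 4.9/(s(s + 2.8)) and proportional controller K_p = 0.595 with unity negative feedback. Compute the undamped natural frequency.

1 + K_p·G_p(s) = 0 gives s² + 2.8s + 2.916 = 0.
Matching s² + 2ζω_n s + ω_n²: ω_n = √2.916 = 1.707 rad/s and 2ζω_n = 2.8, so ζ = 2.8/(2·1.707) = 0.82.

ω_n = 1.71 rad/s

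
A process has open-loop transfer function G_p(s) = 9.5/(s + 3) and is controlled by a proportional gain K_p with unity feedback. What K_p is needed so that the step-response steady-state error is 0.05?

K_p = 6

Steady-state error for a unit step on this type-0 loop is 1/(1 + K_p·G_p(0)).
G_p(0) = 3.167. Require 1/(1 + K_p·3.167) = 0.05, so 1 + 3.167·K_p = 20.
K_p = (20 − 1)/3.167 = 6.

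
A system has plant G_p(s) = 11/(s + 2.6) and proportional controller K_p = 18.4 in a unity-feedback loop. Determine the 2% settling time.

T_s ≈ 0.0195 s

Closed-loop transfer function: T(s) = K_p·G_p(s)/(1 + K_p·G_p(s)) = 202.4/(s + 2.6 + 202.4) = 202.4/(s + 205).
Time constant τ = 1/205 = 0.004878 s, so the 2% settling time is about 4τ = 0.0195 s.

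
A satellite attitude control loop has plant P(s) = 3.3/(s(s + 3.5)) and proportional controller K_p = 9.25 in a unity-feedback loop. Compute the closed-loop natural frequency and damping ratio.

With unity feedback the closed-loop characteristic equation is s² + 3.5s + 9.25·3.3 = s² + 3.5s + 30.52 = 0.
So ω_n² = 30.52 ⇒ ω_n = 5.525 rad/s, and ζ = 3.5/(2ω_n) = 0.317.

ω_n = 5.52 rad/s, ζ = 0.317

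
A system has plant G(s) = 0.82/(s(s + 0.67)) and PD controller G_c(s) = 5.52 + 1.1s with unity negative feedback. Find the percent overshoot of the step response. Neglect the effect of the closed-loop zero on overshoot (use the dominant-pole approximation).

Forward path: (5.52 + 1.1s)·0.82/(s(s+0.67)). The closed-loop characteristic equation is s² + (0.67 + 0.82·1.1)s + 0.82·5.52 = 0.
That is s² + 1.572s + 4.526 = 0, so ω_n = 2.128 rad/s and ζ = 1.572/(2·2.128) = 0.3694.
%OS = 100·exp(−πζ/√(1−ζ²)) = 28.7%.

28.7%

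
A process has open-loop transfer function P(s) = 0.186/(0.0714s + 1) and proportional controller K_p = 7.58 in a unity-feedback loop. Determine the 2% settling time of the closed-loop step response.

Closed loop: T(s) = K_p·P/(1+K_p·P) = 1.41/(0.0714s + 1 + 1.41), with pole at s = −(1 + 1.41)/0.0714 = −33.75.
τ = 1/33.75 = 0.02963 s, so 2% settling time ≈ 4τ = 0.119 s.

T_s ≈ 0.119 s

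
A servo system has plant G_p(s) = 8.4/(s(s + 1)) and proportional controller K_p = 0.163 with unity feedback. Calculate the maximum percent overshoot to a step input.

22.7%

From 1 + K_pG_p(s) = 0: s² + 1s + 1.369 = 0 ⇒ ω_n = 1.17, ζ = 0.4273.
%OS = 100·exp(−πζ/√(1−ζ²)) = 100·exp(−π·0.4273/√0.8174) = 22.7%.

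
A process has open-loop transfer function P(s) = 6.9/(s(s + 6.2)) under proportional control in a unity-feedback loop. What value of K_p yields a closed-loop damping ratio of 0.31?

Closed-loop characteristic equation: s² + 6.2s + K_p·6.9 = 0.
So ω_n = √(6.9K_p) and 2ζω_n = 6.2, giving ζ = 6.2/(2√(6.9K_p)).
Setting ζ = 0.31: √(6.9K_p) = 6.2/(2·0.31) = 10, so K_p = 100/6.9 = 14.5.

K_p = 14.5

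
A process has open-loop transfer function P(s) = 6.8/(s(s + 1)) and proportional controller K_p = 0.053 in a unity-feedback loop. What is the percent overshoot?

0.885%

Closed-loop characteristic equation: s² + 1s + 0.3604 = 0, so ω_n = 0.6003 rad/s and ζ = 1/(2·0.6003) = 0.8329.
%OS = 100·exp(−πζ/√(1−ζ²)) = 100·exp(−π·0.8329/√0.3063) = 0.885%.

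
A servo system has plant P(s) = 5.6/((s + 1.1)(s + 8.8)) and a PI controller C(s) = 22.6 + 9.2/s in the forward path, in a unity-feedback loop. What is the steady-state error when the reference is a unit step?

The open loop C(s)P(s) has a pole at the origin (type 1), so the static position error constant is infinite and e_ss = 1/(1+∞) = 0.

0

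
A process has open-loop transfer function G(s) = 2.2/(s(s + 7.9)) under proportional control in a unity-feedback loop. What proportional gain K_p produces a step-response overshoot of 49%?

K_p = 145

From %OS = 100·exp(−πζ/√(1−ζ²)) = 49%, ζ = −ln(0.49)/√(π²+ln²(0.49)) = 0.2214.
Characteristic equation s² + 7.9s + 2.2K_p = 0 gives ζ = 7.9/(2√(2.2K_p)).
Setting ζ = 0.2214: √(2.2K_p) = 7.9/(2·0.2214) = 17.84, so K_p = 318.2/2.2 = 145.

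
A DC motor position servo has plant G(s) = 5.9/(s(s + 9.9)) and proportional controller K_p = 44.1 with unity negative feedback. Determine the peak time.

The closed-loop denominator s² + 9.9s + 260.2 gives ω_n = √260.2 = 16.13 and ζ = 9.9/(2ω_n) = 0.3069.
Damped frequency ω_d = ω_n√(1−ζ²) = 15.35 rad/s, so peak time T_p = π/ω_d = 0.205 s.

T_p = 0.205 s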